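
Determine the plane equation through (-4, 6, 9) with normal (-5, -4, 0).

The plane through P with normal n = (a, b, c) satisfies n·(r - P) = 0,
i.e. ax + by + cz = a·x₀ + b·y₀ + c·z₀.
d = (-5)·(-4) + (-4)·6 + 0·9
  = 20 - 24 + 0
  = -4
Equation: -5x - 4y = -4

-5x - 4y = -4


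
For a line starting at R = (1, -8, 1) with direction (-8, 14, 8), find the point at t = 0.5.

P(t) = R + t·d
  = (1 + (-8)·0.5, -8 + 14·0.5, 1 + 8·0.5)
  = (1 - 4, -8 + 7, 1 + 4)
  = (-3, -1, 5)

(-3, -1, 5)


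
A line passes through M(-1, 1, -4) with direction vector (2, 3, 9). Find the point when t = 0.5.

P(t) = M + t·d
  = (-1 + 2·0.5, 1 + 3·0.5, -4 + 9·0.5)
  = (-1 + 1, 1 + 1.5, -4 + 4.5)
  = (0, 2.5, 0.5)

(0, 2.5, 0.5)


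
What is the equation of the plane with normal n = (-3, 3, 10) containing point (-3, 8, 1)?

The plane through P with normal n = (a, b, c) satisfies n·(r - P) = 0,
i.e. ax + by + cz = a·x₀ + b·y₀ + c·z₀.
d = (-3)·(-3) + 3·8 + 10·1
  = 9 + 24 + 10
  = 43
Equation: -3x + 3y + 10z = 43

-3x + 3y + 10z = 43


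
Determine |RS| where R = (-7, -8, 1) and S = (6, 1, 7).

d = √[(x₂-x₁)² + (y₂-y₁)² + (z₂-z₁)²]
  = √[13² + 9² + 6²]
  = √[169 + 81 + 36]
  = √286
  ≈ 16.91

16.91


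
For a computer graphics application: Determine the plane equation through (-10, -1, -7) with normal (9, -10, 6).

The plane through P with normal n = (a, b, c) satisfies n·(r - P) = 0,
i.e. ax + by + cz = a·x₀ + b·y₀ + c·z₀.
d = 9·(-10) + (-10)·(-1) + 6·(-7)
  = -90 + 10 - 42
  = -122
Equation: 9x - 10y + 6z = -122

9x - 10y + 6z = -122


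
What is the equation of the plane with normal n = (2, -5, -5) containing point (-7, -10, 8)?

The plane through P with normal n = (a, b, c) satisfies n·(r - P) = 0,
i.e. ax + by + cz = a·x₀ + b·y₀ + c·z₀.
d = 2·(-7) + (-5)·(-10) + (-5)·8
  = -14 + 50 - 40
  = -4
Equation: 2x - 5y - 5z = -4

2x - 5y - 5z = -4


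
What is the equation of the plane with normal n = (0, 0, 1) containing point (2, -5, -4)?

The plane through P with normal n = (a, b, c) satisfies n·(r - P) = 0,
i.e. ax + by + cz = a·x₀ + b·y₀ + c·z₀.
d = 0·2 + 0·(-5) + 1·(-4)
  = 0 + 0 - 4
  = -4
Equation: z = -4

z = -4


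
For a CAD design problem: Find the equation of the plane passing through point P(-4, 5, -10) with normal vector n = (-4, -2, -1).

The plane through P with normal n = (a, b, c) satisfies n·(r - P) = 0,
i.e. ax + by + cz = a·x₀ + b·y₀ + c·z₀.
d = (-4)·(-4) + (-2)·5 + (-1)·(-10)
  = 16 - 10 + 10
  = 16
Equation: -4x - 2y - z = 16

-4x - 2y - z = 16


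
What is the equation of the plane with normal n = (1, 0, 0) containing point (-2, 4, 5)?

The plane through P with normal n = (a, b, c) satisfies n·(r - P) = 0,
i.e. ax + by + cz = a·x₀ + b·y₀ + c·z₀.
d = 1·(-2) + 0·4 + 0·5
  = -2 + 0 + 0
  = -2
Equation: x = -2

x = -2


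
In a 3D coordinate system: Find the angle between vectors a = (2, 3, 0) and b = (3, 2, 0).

a·b = 2·3 + 3·2 + 0·0 = 6 + 6 + 0 = 12
|a| = √(2² + 3² + 0²) = √13 ≈ 3.606
|b| = √(3² + 2² + 0²) = √13 ≈ 3.606
cos θ = (a·b)/(|a||b|) = 12/(3.606·3.606) ≈ 0.9231
θ = arccos(0.9231) ≈ 22.62°

22.62°


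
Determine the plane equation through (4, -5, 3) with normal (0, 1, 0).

The plane through P with normal n = (a, b, c) satisfies n·(r - P) = 0,
i.e. ax + by + cz = a·x₀ + b·y₀ + c·z₀.
d = 0·4 + 1·(-5) + 0·3
  = 0 - 5 + 0
  = -5
Equation: y = -5

y = -5


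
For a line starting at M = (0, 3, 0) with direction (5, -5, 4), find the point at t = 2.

P(t) = M + t·d
  = (0 + 5·2, 3 + (-5)·2, 0 + 4·2)
  = (0 + 10, 3 - 10, 0 + 8)
  = (10, -7, 8)

(10, -7, 8)


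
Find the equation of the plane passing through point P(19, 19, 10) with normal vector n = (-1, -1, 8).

The plane through P with normal n = (a, b, c) satisfies n·(r - P) = 0,
i.e. ax + by + cz = a·x₀ + b·y₀ + c·z₀.
d = (-1)·19 + (-1)·19 + 8·10
  = -19 - 19 + 80
  = 42
Equation: -x - y + 8z = 42

-x - y + 8z = 42


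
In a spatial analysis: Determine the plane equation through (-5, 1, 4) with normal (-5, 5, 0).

The plane through P with normal n = (a, b, c) satisfies n·(r - P) = 0,
i.e. ax + by + cz = a·x₀ + b·y₀ + c·z₀.
d = (-5)·(-5) + 5·1 + 0·4
  = 25 + 5 + 0
  = 30
Equation: -5x + 5y = 30

-5x + 5y = 30


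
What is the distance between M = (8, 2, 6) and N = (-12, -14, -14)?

d = √[(x₂-x₁)² + (y₂-y₁)² + (z₂-z₁)²]
  = √[(-20)² + (-16)² + (-20)²]
  = √[400 + 256 + 400]
  = √1056
  ≈ 32.5

32.5


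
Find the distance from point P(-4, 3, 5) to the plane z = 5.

distance = |a·x₀ + b·y₀ + c·z₀ - d| / √(a² + b² + c²)
  = |0·(-4) + 0·3 + 1·5 - 5| / √(0² + 0² + 1²)
  = |0 + 0 + 5 - 5| / √(0 + 0 + 1)
  = |0| / √1
  = 0 / 1
  ≈ 0

0


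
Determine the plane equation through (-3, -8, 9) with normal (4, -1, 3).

The plane through P with normal n = (a, b, c) satisfies n·(r - P) = 0,
i.e. ax + by + cz = a·x₀ + b·y₀ + c·z₀.
d = 4·(-3) + (-1)·(-8) + 3·9
  = -12 + 8 + 27
  = 23
Equation: 4x - y + 3z = 23

4x - y + 3z = 23


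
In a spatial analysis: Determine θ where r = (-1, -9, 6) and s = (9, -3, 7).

r·s = (-1)·9 + (-9)·(-3) + 6·7 = -9 + 27 + 42 = 60
|r| = √((-1)² + (-9)² + 6²) = √118 ≈ 10.86
|s| = √(9² + (-3)² + 7²) = √139 ≈ 11.79
cos θ = (r·s)/(|r||s|) = 60/(10.86·11.79) ≈ 0.4685
θ = arccos(0.4685) ≈ 62.06°

62.06°


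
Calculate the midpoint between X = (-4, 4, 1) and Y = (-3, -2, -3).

M = ((x₁+x₂)/2, (y₁+y₂)/2, (z₁+z₂)/2)
  = ((-4 - 3)/2, (4 - 2)/2, (1 - 3)/2)
  = (-7/2, 2/2, -2/2)
  = (-3.5, 1, -1)

(-3.5, 1, -1)


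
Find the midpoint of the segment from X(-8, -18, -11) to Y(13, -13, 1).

M = ((x₁+x₂)/2, (y₁+y₂)/2, (z₁+z₂)/2)
  = ((-8 + 13)/2, (-18 - 13)/2, (-11 + 1)/2)
  = (5/2, -31/2, -10/2)
  = (2.5, -15.5, -5)

(2.5, -15.5, -5)


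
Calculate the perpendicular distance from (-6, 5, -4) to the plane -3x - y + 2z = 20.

distance = |a·x₀ + b·y₀ + c·z₀ - d| / √(a² + b² + c²)
  = |(-3)·(-6) + (-1)·5 + 2·(-4) - 20| / √((-3)² + (-1)² + 2²)
  = |18 - 5 - 8 - 20| / √(9 + 1 + 4)
  = |-15| / √14
  = 15 / 3.742
  ≈ 4.009

4.009


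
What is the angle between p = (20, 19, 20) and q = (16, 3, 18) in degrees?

p·q = 20·16 + 19·3 + 20·18 = 320 + 57 + 360 = 737
|p| = √(20² + 19² + 20²) = √1161 ≈ 34.07
|q| = √(16² + 3² + 18²) = √589 ≈ 24.27
cos θ = (p·q)/(|p||q|) = 737/(34.07·24.27) ≈ 0.8912
θ = arccos(0.8912) ≈ 26.97°

26.97°


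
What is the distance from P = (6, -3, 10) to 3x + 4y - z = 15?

distance = |a·x₀ + b·y₀ + c·z₀ - d| / √(a² + b² + c²)
  = |3·6 + 4·(-3) + (-1)·10 - 15| / √(3² + 4² + (-1)²)
  = |18 - 12 - 10 - 15| / √(9 + 16 + 1)
  = |-19| / √26
  = 19 / 5.099
  ≈ 3.726

3.726


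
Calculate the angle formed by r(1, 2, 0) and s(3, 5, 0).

r·s = 1·3 + 2·5 + 0·0 = 3 + 10 + 0 = 13
|r| = √(1² + 2² + 0²) = √5 ≈ 2.236
|s| = √(3² + 5² + 0²) = √34 ≈ 5.831
cos θ = (r·s)/(|r||s|) = 13/(2.236·5.831) ≈ 0.9971
θ = arccos(0.9971) ≈ 4.399°

4.399°


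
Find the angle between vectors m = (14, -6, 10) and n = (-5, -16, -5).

m·n = 14·(-5) + (-6)·(-16) + 10·(-5) = -70 + 96 - 50 = -24
|m| = √(14² + (-6)² + 10²) = √332 ≈ 18.22
|n| = √((-5)² + (-16)² + (-5)²) = √306 ≈ 17.49
cos θ = (m·n)/(|m||n|) = -24/(18.22·17.49) ≈ -0.0753
θ = arccos(-0.0753) ≈ 94.32°

94.32°


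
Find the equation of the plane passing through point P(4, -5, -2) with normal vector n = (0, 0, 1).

The plane through P with normal n = (a, b, c) satisfies n·(r - P) = 0,
i.e. ax + by + cz = a·x₀ + b·y₀ + c·z₀.
d = 0·4 + 0·(-5) + 1·(-2)
  = 0 + 0 - 2
  = -2
Equation: z = -2

z = -2


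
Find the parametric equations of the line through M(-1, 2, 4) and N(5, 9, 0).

Direction vector d = N - M = (5 + 1, 9 - 2, 0 - 4) = (6, 7, -4)
Parametric form r = M + t·d:
x = -1 + 6t, y = 2 + 7t, z = 4 - 4t

x = -1 + 6t, y = 2 + 7t, z = 4 - 4t


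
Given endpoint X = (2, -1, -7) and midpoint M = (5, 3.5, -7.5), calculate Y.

Y = 2M - X
  = (2·5 - 2, 2·3.5 - (-1), 2·(-7.5) - (-7))
  = (10 - 2, 7 + 1, -15 + 7)
  = (8, 8, -8)

(8, 8, -8)


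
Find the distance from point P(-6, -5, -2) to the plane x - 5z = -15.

distance = |a·x₀ + b·y₀ + c·z₀ - d| / √(a² + b² + c²)
  = |1·(-6) + 0·(-5) + (-5)·(-2) - (-15)| / √(1² + 0² + (-5)²)
  = |-6 + 0 + 10 + 15| / √(1 + 0 + 25)
  = |19| / √26
  = 19 / 5.099
  ≈ 3.726

3.726


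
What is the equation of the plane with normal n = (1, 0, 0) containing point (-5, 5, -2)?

The plane through P with normal n = (a, b, c) satisfies n·(r - P) = 0,
i.e. ax + by + cz = a·x₀ + b·y₀ + c·z₀.
d = 1·(-5) + 0·5 + 0·(-2)
  = -5 + 0 + 0
  = -5
Equation: x = -5

x = -5


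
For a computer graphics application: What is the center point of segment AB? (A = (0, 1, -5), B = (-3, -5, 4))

M = ((x₁+x₂)/2, (y₁+y₂)/2, (z₁+z₂)/2)
  = ((0 - 3)/2, (1 - 5)/2, (-5 + 4)/2)
  = (-3/2, -4/2, -1/2)
  = (-1.5, -2, -0.5)

(-1.5, -2, -0.5)


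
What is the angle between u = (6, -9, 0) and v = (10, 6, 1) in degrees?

u·v = 6·10 + (-9)·6 + 0·1 = 60 - 54 + 0 = 6
|u| = √(6² + (-9)² + 0²) = √117 ≈ 10.82
|v| = √(10² + 6² + 1²) = √137 ≈ 11.7
cos θ = (u·v)/(|u||v|) = 6/(10.82·11.7) ≈ 0.04739
θ = arccos(0.04739) ≈ 87.28°

87.28°


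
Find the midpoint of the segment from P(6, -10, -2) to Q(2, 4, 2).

M = ((x₁+x₂)/2, (y₁+y₂)/2, (z₁+z₂)/2)
  = ((6 + 2)/2, (-10 + 4)/2, (-2 + 2)/2)
  = (8/2, -6/2, 0/2)
  = (4, -3, 0)

(4, -3, 0)


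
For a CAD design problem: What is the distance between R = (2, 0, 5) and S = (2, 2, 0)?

d = √[(x₂-x₁)² + (y₂-y₁)² + (z₂-z₁)²]
  = √[0² + 2² + (-5)²]
  = √[0 + 4 + 25]
  = √29
  ≈ 5.385

5.385


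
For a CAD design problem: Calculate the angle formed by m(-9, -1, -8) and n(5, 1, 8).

m·n = (-9)·5 + (-1)·1 + (-8)·8 = -45 - 1 - 64 = -110
|m| = √((-9)² + (-1)² + (-8)²) = √146 ≈ 12.08
|n| = √(5² + 1² + 8²) = √90 ≈ 9.487
cos θ = (m·n)/(|m||n|) = -110/(12.08·9.487) ≈ -0.9596
θ = arccos(-0.9596) ≈ 163.7°

163.7°


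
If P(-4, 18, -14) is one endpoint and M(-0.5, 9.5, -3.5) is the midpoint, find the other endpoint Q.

Q = 2M - P
  = (2·(-0.5) - (-4), 2·9.5 - 18, 2·(-3.5) - (-14))
  = (-1 + 4, 19 - 18, -7 + 14)
  = (3, 1, 7)

(3, 1, 7)


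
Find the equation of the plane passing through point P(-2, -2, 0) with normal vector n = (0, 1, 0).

The plane through P with normal n = (a, b, c) satisfies n·(r - P) = 0,
i.e. ax + by + cz = a·x₀ + b·y₀ + c·z₀.
d = 0·(-2) + 1·(-2) + 0·0
  = 0 - 2 + 0
  = -2
Equation: y = -2

y = -2


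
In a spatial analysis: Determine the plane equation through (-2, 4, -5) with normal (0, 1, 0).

The plane through P with normal n = (a, b, c) satisfies n·(r - P) = 0,
i.e. ax + by + cz = a·x₀ + b·y₀ + c·z₀.
d = 0·(-2) + 1·4 + 0·(-5)
  = 0 + 4 + 0
  = 4
Equation: y = 4

y = 4


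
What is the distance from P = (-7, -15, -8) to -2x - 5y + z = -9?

distance = |a·x₀ + b·y₀ + c·z₀ - d| / √(a² + b² + c²)
  = |(-2)·(-7) + (-5)·(-15) + 1·(-8) - (-9)| / √((-2)² + (-5)² + 1²)
  = |14 + 75 - 8 + 9| / √(4 + 25 + 1)
  = |90| / √30
  = 90 / 5.477
  ≈ 16.43

16.43


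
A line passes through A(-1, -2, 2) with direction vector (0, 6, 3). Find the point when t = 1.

P(t) = A + t·d
  = (-1 + 0·1, -2 + 6·1, 2 + 3·1)
  = (-1 + 0, -2 + 6, 2 + 3)
  = (-1, 4, 5)

(-1, 4, 5)


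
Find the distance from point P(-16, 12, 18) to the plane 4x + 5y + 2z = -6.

distance = |a·x₀ + b·y₀ + c·z₀ - d| / √(a² + b² + c²)
  = |4·(-16) + 5·12 + 2·18 - (-6)| / √(4² + 5² + 2²)
  = |-64 + 60 + 36 + 6| / √(16 + 25 + 4)
  = |38| / √45
  = 38 / 6.708
  ≈ 5.665

5.665


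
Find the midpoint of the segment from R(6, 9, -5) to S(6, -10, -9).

M = ((x₁+x₂)/2, (y₁+y₂)/2, (z₁+z₂)/2)
  = ((6 + 6)/2, (9 - 10)/2, (-5 - 9)/2)
  = (12/2, -1/2, -14/2)
  = (6, -0.5, -7)

(6, -0.5, -7)


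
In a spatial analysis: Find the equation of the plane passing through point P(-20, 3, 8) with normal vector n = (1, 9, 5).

The plane through P with normal n = (a, b, c) satisfies n·(r - P) = 0,
i.e. ax + by + cz = a·x₀ + b·y₀ + c·z₀.
d = 1·(-20) + 9·3 + 5·8
  = -20 + 27 + 40
  = 47
Equation: x + 9y + 5z = 47

x + 9y + 5z = 47


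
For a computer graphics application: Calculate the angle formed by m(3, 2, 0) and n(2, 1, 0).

m·n = 3·2 + 2·1 + 0·0 = 6 + 2 + 0 = 8
|m| = √(3² + 2² + 0²) = √13 ≈ 3.606
|n| = √(2² + 1² + 0²) = √5 ≈ 2.236
cos θ = (m·n)/(|m||n|) = 8/(3.606·2.236) ≈ 0.9923
θ = arccos(0.9923) ≈ 7.125°

7.125°


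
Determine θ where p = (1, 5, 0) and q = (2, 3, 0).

p·q = 1·2 + 5·3 + 0·0 = 2 + 15 + 0 = 17
|p| = √(1² + 5² + 0²) = √26 ≈ 5.099
|q| = √(2² + 3² + 0²) = √13 ≈ 3.606
cos θ = (p·q)/(|p||q|) = 17/(5.099·3.606) ≈ 0.9247
θ = arccos(0.9247) ≈ 22.38°

22.38°


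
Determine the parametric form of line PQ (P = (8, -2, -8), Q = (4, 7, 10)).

Direction vector d = Q - P = (4 - 8, 7 + 2, 10 + 8) = (-4, 9, 18)
Parametric form r = P + t·d:
x = 8 - 4t, y = -2 + 9t, z = -8 + 18t

x = 8 - 4t, y = -2 + 9t, z = -8 + 18t


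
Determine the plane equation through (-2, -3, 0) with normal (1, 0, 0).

The plane through P with normal n = (a, b, c) satisfies n·(r - P) = 0,
i.e. ax + by + cz = a·x₀ + b·y₀ + c·z₀.
d = 1·(-2) + 0·(-3) + 0·0
  = -2 + 0 + 0
  = -2
Equation: x = -2

x = -2


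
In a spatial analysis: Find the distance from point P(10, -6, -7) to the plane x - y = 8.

distance = |a·x₀ + b·y₀ + c·z₀ - d| / √(a² + b² + c²)
  = |1·10 + (-1)·(-6) + 0·(-7) - 8| / √(1² + (-1)² + 0²)
  = |10 + 6 + 0 - 8| / √(1 + 1 + 0)
  = |8| / √2
  = 8 / 1.414
  ≈ 5.657

5.657


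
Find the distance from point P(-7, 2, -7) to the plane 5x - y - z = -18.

distance = |a·x₀ + b·y₀ + c·z₀ - d| / √(a² + b² + c²)
  = |5·(-7) + (-1)·2 + (-1)·(-7) - (-18)| / √(5² + (-1)² + (-1)²)
  = |-35 - 2 + 7 + 18| / √(25 + 1 + 1)
  = |-12| / √27
  = 12 / 5.196
  ≈ 2.309

2.309


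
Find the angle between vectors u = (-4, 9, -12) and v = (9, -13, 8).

u·v = (-4)·9 + 9·(-13) + (-12)·8 = -36 - 117 - 96 = -249
|u| = √((-4)² + 9² + (-12)²) = √241 ≈ 15.52
|v| = √(9² + (-13)² + 8²) = √314 ≈ 17.72
cos θ = (u·v)/(|u||v|) = -249/(15.52·17.72) ≈ -0.9052
θ = arccos(-0.9052) ≈ 154.8°

154.8°


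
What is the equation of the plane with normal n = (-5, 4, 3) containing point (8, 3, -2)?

The plane through P with normal n = (a, b, c) satisfies n·(r - P) = 0,
i.e. ax + by + cz = a·x₀ + b·y₀ + c·z₀.
d = (-5)·8 + 4·3 + 3·(-2)
  = -40 + 12 - 6
  = -34
Equation: -5x + 4y + 3z = -34

-5x + 4y + 3z = -34


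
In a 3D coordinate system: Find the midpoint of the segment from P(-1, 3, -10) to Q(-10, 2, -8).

M = ((x₁+x₂)/2, (y₁+y₂)/2, (z₁+z₂)/2)
  = ((-1 - 10)/2, (3 + 2)/2, (-10 - 8)/2)
  = (-11/2, 5/2, -18/2)
  = (-5.5, 2.5, -9)

(-5.5, 2.5, -9)


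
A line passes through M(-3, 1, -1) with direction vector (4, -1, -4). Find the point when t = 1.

P(t) = M + t·d
  = (-3 + 4·1, 1 + (-1)·1, -1 + (-4)·1)
  = (-3 + 4, 1 - 1, -1 - 4)
  = (1, 0, -5)

(1, 0, -5)


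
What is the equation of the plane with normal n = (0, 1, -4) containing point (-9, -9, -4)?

The plane through P with normal n = (a, b, c) satisfies n·(r - P) = 0,
i.e. ax + by + cz = a·x₀ + b·y₀ + c·z₀.
d = 0·(-9) + 1·(-9) + (-4)·(-4)
  = 0 - 9 + 16
  = 7
Equation: y - 4z = 7

y - 4z = 7


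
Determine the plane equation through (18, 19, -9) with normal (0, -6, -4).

The plane through P with normal n = (a, b, c) satisfies n·(r - P) = 0,
i.e. ax + by + cz = a·x₀ + b·y₀ + c·z₀.
d = 0·18 + (-6)·19 + (-4)·(-9)
  = 0 - 114 + 36
  = -78
Equation: -6y - 4z = -78

-6y - 4z = -78


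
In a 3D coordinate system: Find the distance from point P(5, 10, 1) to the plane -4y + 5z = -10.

distance = |a·x₀ + b·y₀ + c·z₀ - d| / √(a² + b² + c²)
  = |0·5 + (-4)·10 + 5·1 - (-10)| / √(0² + (-4)² + 5²)
  = |0 - 40 + 5 + 10| / √(0 + 16 + 25)
  = |-25| / √41
  = 25 / 6.403
  ≈ 3.904

3.904


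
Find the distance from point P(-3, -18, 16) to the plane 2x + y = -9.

distance = |a·x₀ + b·y₀ + c·z₀ - d| / √(a² + b² + c²)
  = |2·(-3) + 1·(-18) + 0·16 - (-9)| / √(2² + 1² + 0²)
  = |-6 - 18 + 0 + 9| / √(4 + 1 + 0)
  = |-15| / √5
  = 15 / 2.236
  ≈ 6.708

6.708


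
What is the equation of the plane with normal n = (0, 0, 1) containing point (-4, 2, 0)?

The plane through P with normal n = (a, b, c) satisfies n·(r - P) = 0,
i.e. ax + by + cz = a·x₀ + b·y₀ + c·z₀.
d = 0·(-4) + 0·2 + 1·0
  = 0 + 0 + 0
  = 0
Equation: z = 0

z = 0


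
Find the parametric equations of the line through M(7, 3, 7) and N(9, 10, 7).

Direction vector d = N - M = (9 - 7, 10 - 3, 7 - 7) = (2, 7, 0)
Parametric form r = M + t·d:
x = 7 + 2t, y = 3 + 7t, z = 7

x = 7 + 2t, y = 3 + 7t, z = 7


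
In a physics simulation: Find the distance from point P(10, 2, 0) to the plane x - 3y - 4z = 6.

distance = |a·x₀ + b·y₀ + c·z₀ - d| / √(a² + b² + c²)
  = |1·10 + (-3)·2 + (-4)·0 - 6| / √(1² + (-3)² + (-4)²)
  = |10 - 6 + 0 - 6| / √(1 + 9 + 16)
  = |-2| / √26
  = 2 / 5.099
  ≈ 0.3922

0.3922


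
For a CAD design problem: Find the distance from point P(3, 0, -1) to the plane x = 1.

distance = |a·x₀ + b·y₀ + c·z₀ - d| / √(a² + b² + c²)
  = |1·3 + 0·0 + 0·(-1) - 1| / √(1² + 0² + 0²)
  = |3 + 0 + 0 - 1| / √(1 + 0 + 0)
  = |2| / √1
  = 2 / 1
  ≈ 2

2


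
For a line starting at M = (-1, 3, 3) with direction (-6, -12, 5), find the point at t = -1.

P(t) = M + t·d
  = (-1 + (-6)·(-1), 3 + (-12)·(-1), 3 + 5·(-1))
  = (-1 + 6, 3 + 12, 3 - 5)
  = (5, 15, -2)

(5, 15, -2)


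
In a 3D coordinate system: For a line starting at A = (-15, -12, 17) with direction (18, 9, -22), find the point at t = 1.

P(t) = A + t·d
  = (-15 + 18·1, -12 + 9·1, 17 + (-22)·1)
  = (-15 + 18, -12 + 9, 17 - 22)
  = (3, -3, -5)

(3, -3, -5)


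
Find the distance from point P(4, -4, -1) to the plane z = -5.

distance = |a·x₀ + b·y₀ + c·z₀ - d| / √(a² + b² + c²)
  = |0·4 + 0·(-4) + 1·(-1) - (-5)| / √(0² + 0² + 1²)
  = |0 + 0 - 1 + 5| / √(0 + 0 + 1)
  = |4| / √1
  = 4 / 1
  ≈ 4

4


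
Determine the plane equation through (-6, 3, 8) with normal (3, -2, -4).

The plane through P with normal n = (a, b, c) satisfies n·(r - P) = 0,
i.e. ax + by + cz = a·x₀ + b·y₀ + c·z₀.
d = 3·(-6) + (-2)·3 + (-4)·8
  = -18 - 6 - 32
  = -56
Equation: 3x - 2y - 4z = -56

3x - 2y - 4z = -56


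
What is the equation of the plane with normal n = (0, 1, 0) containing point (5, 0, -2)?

The plane through P with normal n = (a, b, c) satisfies n·(r - P) = 0,
i.e. ax + by + cz = a·x₀ + b·y₀ + c·z₀.
d = 0·5 + 1·0 + 0·(-2)
  = 0 + 0 + 0
  = 0
Equation: y = 0

y = 0


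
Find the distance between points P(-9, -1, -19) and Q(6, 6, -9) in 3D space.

d = √[(x₂-x₁)² + (y₂-y₁)² + (z₂-z₁)²]
  = √[15² + 7² + 10²]
  = √[225 + 49 + 100]
  = √374
  ≈ 19.34

19.34


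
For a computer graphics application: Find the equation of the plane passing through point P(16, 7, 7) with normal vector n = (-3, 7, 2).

The plane through P with normal n = (a, b, c) satisfies n·(r - P) = 0,
i.e. ax + by + cz = a·x₀ + b·y₀ + c·z₀.
d = (-3)·16 + 7·7 + 2·7
  = -48 + 49 + 14
  = 15
Equation: -3x + 7y + 2z = 15

-3x + 7y + 2z = 15


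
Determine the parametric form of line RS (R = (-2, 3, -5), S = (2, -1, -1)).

Direction vector d = S - R = (2 + 2, -1 - 3, -1 + 5) = (4, -4, 4)
Parametric form r = R + t·d:
x = -2 + 4t, y = 3 - 4t, z = -5 + 4t

x = -2 + 4t, y = 3 - 4t, z = -5 + 4t


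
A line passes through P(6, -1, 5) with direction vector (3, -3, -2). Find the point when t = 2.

P(t) = P + t·d
  = (6 + 3·2, -1 + (-3)·2, 5 + (-2)·2)
  = (6 + 6, -1 - 6, 5 - 4)
  = (12, -7, 1)

(12, -7, 1)


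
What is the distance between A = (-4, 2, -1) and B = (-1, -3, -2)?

d = √[(x₂-x₁)² + (y₂-y₁)² + (z₂-z₁)²]
  = √[3² + (-5)² + (-1)²]
  = √[9 + 25 + 1]
  = √35
  ≈ 5.916

5.916


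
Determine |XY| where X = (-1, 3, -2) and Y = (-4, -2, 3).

d = √[(x₂-x₁)² + (y₂-y₁)² + (z₂-z₁)²]
  = √[(-3)² + (-5)² + 5²]
  = √[9 + 25 + 25]
  = √59
  ≈ 7.681

7.681


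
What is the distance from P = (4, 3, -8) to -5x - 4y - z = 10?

distance = |a·x₀ + b·y₀ + c·z₀ - d| / √(a² + b² + c²)
  = |(-5)·4 + (-4)·3 + (-1)·(-8) - 10| / √((-5)² + (-4)² + (-1)²)
  = |-20 - 12 + 8 - 10| / √(25 + 16 + 1)
  = |-34| / √42
  = 34 / 6.481
  ≈ 5.246

5.246


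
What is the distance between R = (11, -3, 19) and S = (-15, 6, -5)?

d = √[(x₂-x₁)² + (y₂-y₁)² + (z₂-z₁)²]
  = √[(-26)² + 9² + (-24)²]
  = √[676 + 81 + 576]
  = √1333
  ≈ 36.51

36.51


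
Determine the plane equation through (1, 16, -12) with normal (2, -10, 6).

The plane through P with normal n = (a, b, c) satisfies n·(r - P) = 0,
i.e. ax + by + cz = a·x₀ + b·y₀ + c·z₀.
d = 2·1 + (-10)·16 + 6·(-12)
  = 2 - 160 - 72
  = -230
Equation: 2x - 10y + 6z = -230

2x - 10y + 6z = -230


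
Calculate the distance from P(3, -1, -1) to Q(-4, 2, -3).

d = √[(x₂-x₁)² + (y₂-y₁)² + (z₂-z₁)²]
  = √[(-7)² + 3² + (-2)²]
  = √[49 + 9 + 4]
  = √62
  ≈ 7.874

7.874


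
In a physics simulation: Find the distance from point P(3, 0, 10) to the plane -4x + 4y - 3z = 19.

distance = |a·x₀ + b·y₀ + c·z₀ - d| / √(a² + b² + c²)
  = |(-4)·3 + 4·0 + (-3)·10 - 19| / √((-4)² + 4² + (-3)²)
  = |-12 + 0 - 30 - 19| / √(16 + 16 + 9)
  = |-61| / √41
  = 61 / 6.403
  ≈ 9.527

9.527


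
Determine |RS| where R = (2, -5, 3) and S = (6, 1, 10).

d = √[(x₂-x₁)² + (y₂-y₁)² + (z₂-z₁)²]
  = √[4² + 6² + 7²]
  = √[16 + 36 + 49]
  = √101
  ≈ 10.05

10.05


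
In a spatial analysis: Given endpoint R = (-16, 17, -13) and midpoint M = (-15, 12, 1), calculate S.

S = 2M - R
  = (2·(-15) - (-16), 2·12 - 17, 2·1 - (-13))
  = (-30 + 16, 24 - 17, 2 + 13)
  = (-14, 7, 15)

(-14, 7, 15)


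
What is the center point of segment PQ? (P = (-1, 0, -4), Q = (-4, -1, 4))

M = ((x₁+x₂)/2, (y₁+y₂)/2, (z₁+z₂)/2)
  = ((-1 - 4)/2, (0 - 1)/2, (-4 + 4)/2)
  = (-5/2, -1/2, 0/2)
  = (-2.5, -0.5, 0)

(-2.5, -0.5, 0)


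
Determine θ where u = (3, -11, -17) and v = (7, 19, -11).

u·v = 3·7 + (-11)·19 + (-17)·(-11) = 21 - 209 + 187 = -1
|u| = √(3² + (-11)² + (-17)²) = √419 ≈ 20.47
|v| = √(7² + 19² + (-11)²) = √531 ≈ 23.04
cos θ = (u·v)/(|u||v|) = -1/(20.47·23.04) ≈ -0.00212
θ = arccos(-0.00212) ≈ 90.12°

90.12°


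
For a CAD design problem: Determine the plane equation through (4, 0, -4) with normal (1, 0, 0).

The plane through P with normal n = (a, b, c) satisfies n·(r - P) = 0,
i.e. ax + by + cz = a·x₀ + b·y₀ + c·z₀.
d = 1·4 + 0·0 + 0·(-4)
  = 4 + 0 + 0
  = 4
Equation: x = 4

x = 4


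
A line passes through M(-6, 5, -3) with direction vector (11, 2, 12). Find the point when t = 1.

P(t) = M + t·d
  = (-6 + 11·1, 5 + 2·1, -3 + 12·1)
  = (-6 + 11, 5 + 2, -3 + 12)
  = (5, 7, 9)

(5, 7, 9)


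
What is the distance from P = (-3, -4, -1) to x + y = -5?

distance = |a·x₀ + b·y₀ + c·z₀ - d| / √(a² + b² + c²)
  = |1·(-3) + 1·(-4) + 0·(-1) - (-5)| / √(1² + 1² + 0²)
  = |-3 - 4 + 0 + 5| / √(1 + 1 + 0)
  = |-2| / √2
  = 2 / 1.414
  ≈ 1.414

1.414


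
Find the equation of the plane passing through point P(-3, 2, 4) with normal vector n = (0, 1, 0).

The plane through P with normal n = (a, b, c) satisfies n·(r - P) = 0,
i.e. ax + by + cz = a·x₀ + b·y₀ + c·z₀.
d = 0·(-3) + 1·2 + 0·4
  = 0 + 2 + 0
  = 2
Equation: y = 2

y = 2


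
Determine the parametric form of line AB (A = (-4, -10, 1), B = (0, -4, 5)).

Direction vector d = B - A = (0 + 4, -4 + 10, 5 - 1) = (4, 6, 4)
Parametric form r = A + t·d:
x = -4 + 4t, y = -10 + 6t, z = 1 + 4t

x = -4 + 4t, y = -10 + 6t, z = 1 + 4t


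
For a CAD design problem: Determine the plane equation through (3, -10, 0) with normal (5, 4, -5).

The plane through P with normal n = (a, b, c) satisfies n·(r - P) = 0,
i.e. ax + by + cz = a·x₀ + b·y₀ + c·z₀.
d = 5·3 + 4·(-10) + (-5)·0
  = 15 - 40 + 0
  = -25
Equation: 5x + 4y - 5z = -25

5x + 4y - 5z = -25


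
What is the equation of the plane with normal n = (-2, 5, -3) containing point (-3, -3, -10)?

The plane through P with normal n = (a, b, c) satisfies n·(r - P) = 0,
i.e. ax + by + cz = a·x₀ + b·y₀ + c·z₀.
d = (-2)·(-3) + 5·(-3) + (-3)·(-10)
  = 6 - 15 + 30
  = 21
Equation: -2x + 5y - 3z = 21

-2x + 5y - 3z = 21


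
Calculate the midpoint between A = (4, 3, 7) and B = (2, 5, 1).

M = ((x₁+x₂)/2, (y₁+y₂)/2, (z₁+z₂)/2)
  = ((4 + 2)/2, (3 + 5)/2, (7 + 1)/2)
  = (6/2, 8/2, 8/2)
  = (3, 4, 4)

(3, 4, 4)


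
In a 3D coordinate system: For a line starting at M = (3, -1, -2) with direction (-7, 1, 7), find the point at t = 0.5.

P(t) = M + t·d
  = (3 + (-7)·0.5, -1 + 1·0.5, -2 + 7·0.5)
  = (3 - 3.5, -1 + 0.5, -2 + 3.5)
  = (-0.5, -0.5, 1.5)

(-0.5, -0.5, 1.5)


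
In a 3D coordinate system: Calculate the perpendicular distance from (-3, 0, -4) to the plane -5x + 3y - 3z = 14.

distance = |a·x₀ + b·y₀ + c·z₀ - d| / √(a² + b² + c²)
  = |(-5)·(-3) + 3·0 + (-3)·(-4) - 14| / √((-5)² + 3² + (-3)²)
  = |15 + 0 + 12 - 14| / √(25 + 9 + 9)
  = |13| / √43
  = 13 / 6.557
  ≈ 1.982

1.982


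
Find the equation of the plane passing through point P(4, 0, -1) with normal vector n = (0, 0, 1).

The plane through P with normal n = (a, b, c) satisfies n·(r - P) = 0,
i.e. ax + by + cz = a·x₀ + b·y₀ + c·z₀.
d = 0·4 + 0·0 + 1·(-1)
  = 0 + 0 - 1
  = -1
Equation: z = -1

z = -1


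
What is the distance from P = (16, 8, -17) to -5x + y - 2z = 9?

distance = |a·x₀ + b·y₀ + c·z₀ - d| / √(a² + b² + c²)
  = |(-5)·16 + 1·8 + (-2)·(-17) - 9| / √((-5)² + 1² + (-2)²)
  = |-80 + 8 + 34 - 9| / √(25 + 1 + 4)
  = |-47| / √30
  = 47 / 5.477
  ≈ 8.581

8.581


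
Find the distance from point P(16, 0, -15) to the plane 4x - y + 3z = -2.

distance = |a·x₀ + b·y₀ + c·z₀ - d| / √(a² + b² + c²)
  = |4·16 + (-1)·0 + 3·(-15) - (-2)| / √(4² + (-1)² + 3²)
  = |64 + 0 - 45 + 2| / √(16 + 1 + 9)
  = |21| / √26
  = 21 / 5.099
  ≈ 4.118

4.118


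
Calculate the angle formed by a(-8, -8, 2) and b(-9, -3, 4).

a·b = (-8)·(-9) + (-8)·(-3) + 2·4 = 72 + 24 + 8 = 104
|a| = √((-8)² + (-8)² + 2²) = √132 ≈ 11.49
|b| = √((-9)² + (-3)² + 4²) = √106 ≈ 10.3
cos θ = (a·b)/(|a||b|) = 104/(11.49·10.3) ≈ 0.8792
θ = arccos(0.8792) ≈ 28.45°

28.45°


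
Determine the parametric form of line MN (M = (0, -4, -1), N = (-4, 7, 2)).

Direction vector d = N - M = (-4 + 0, 7 + 4, 2 + 1) = (-4, 11, 3)
Parametric form r = M + t·d:
x = 0 - 4t, y = -4 + 11t, z = -1 + 3t

x = 0 - 4t, y = -4 + 11t, z = -1 + 3t


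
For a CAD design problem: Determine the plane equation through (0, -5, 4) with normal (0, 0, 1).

The plane through P with normal n = (a, b, c) satisfies n·(r - P) = 0,
i.e. ax + by + cz = a·x₀ + b·y₀ + c·z₀.
d = 0·0 + 0·(-5) + 1·4
  = 0 + 0 + 4
  = 4
Equation: z = 4

z = 4


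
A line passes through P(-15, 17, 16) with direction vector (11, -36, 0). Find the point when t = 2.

P(t) = P + t·d
  = (-15 + 11·2, 17 + (-36)·2, 16 + 0·2)
  = (-15 + 22, 17 - 72, 16 + 0)
  = (7, -55, 16)

(7, -55, 16)


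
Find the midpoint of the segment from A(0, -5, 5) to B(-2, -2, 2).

M = ((x₁+x₂)/2, (y₁+y₂)/2, (z₁+z₂)/2)
  = ((0 - 2)/2, (-5 - 2)/2, (5 + 2)/2)
  = (-2/2, -7/2, 7/2)
  = (-1, -3.5, 3.5)

(-1, -3.5, 3.5)


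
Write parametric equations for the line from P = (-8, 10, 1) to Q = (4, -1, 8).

Direction vector d = Q - P = (4 + 8, -1 - 10, 8 - 1) = (12, -11, 7)
Parametric form r = P + t·d:
x = -8 + 12t, y = 10 - 11t, z = 1 + 7t

x = -8 + 12t, y = 10 - 11t, z = 1 + 7t


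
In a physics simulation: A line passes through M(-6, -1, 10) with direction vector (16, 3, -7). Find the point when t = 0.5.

P(t) = M + t·d
  = (-6 + 16·0.5, -1 + 3·0.5, 10 + (-7)·0.5)
  = (-6 + 8, -1 + 1.5, 10 - 3.5)
  = (2, 0.5, 6.5)

(2, 0.5, 6.5)


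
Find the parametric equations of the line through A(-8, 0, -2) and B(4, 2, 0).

Direction vector d = B - A = (4 + 8, 2 + 0, 0 + 2) = (12, 2, 2)
Parametric form r = A + t·d:
x = -8 + 12t, y = 0 + 2t, z = -2 + 2t

x = -8 + 12t, y = 0 + 2t, z = -2 + 2t


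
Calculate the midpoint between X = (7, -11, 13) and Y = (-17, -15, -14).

M = ((x₁+x₂)/2, (y₁+y₂)/2, (z₁+z₂)/2)
  = ((7 - 17)/2, (-11 - 15)/2, (13 - 14)/2)
  = (-10/2, -26/2, -1/2)
  = (-5, -13, -0.5)

(-5, -13, -0.5)


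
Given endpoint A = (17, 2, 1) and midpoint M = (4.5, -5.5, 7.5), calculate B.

B = 2M - A
  = (2·4.5 - 17, 2·(-5.5) - 2, 2·7.5 - 1)
  = (9 - 17, -11 - 2, 15 - 1)
  = (-8, -13, 14)

(-8, -13, 14)


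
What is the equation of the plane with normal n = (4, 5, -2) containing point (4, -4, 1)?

The plane through P with normal n = (a, b, c) satisfies n·(r - P) = 0,
i.e. ax + by + cz = a·x₀ + b·y₀ + c·z₀.
d = 4·4 + 5·(-4) + (-2)·1
  = 16 - 20 - 2
  = -6
Equation: 4x + 5y - 2z = -6

4x + 5y - 2z = -6


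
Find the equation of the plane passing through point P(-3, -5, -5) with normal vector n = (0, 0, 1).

The plane through P with normal n = (a, b, c) satisfies n·(r - P) = 0,
i.e. ax + by + cz = a·x₀ + b·y₀ + c·z₀.
d = 0·(-3) + 0·(-5) + 1·(-5)
  = 0 + 0 - 5
  = -5
Equation: z = -5

z = -5


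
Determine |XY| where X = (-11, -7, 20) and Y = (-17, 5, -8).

d = √[(x₂-x₁)² + (y₂-y₁)² + (z₂-z₁)²]
  = √[(-6)² + 12² + (-28)²]
  = √[36 + 144 + 784]
  = √964
  ≈ 31.05

31.05


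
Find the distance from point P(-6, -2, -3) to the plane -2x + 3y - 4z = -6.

distance = |a·x₀ + b·y₀ + c·z₀ - d| / √(a² + b² + c²)
  = |(-2)·(-6) + 3·(-2) + (-4)·(-3) - (-6)| / √((-2)² + 3² + (-4)²)
  = |12 - 6 + 12 + 6| / √(4 + 9 + 16)
  = |24| / √29
  = 24 / 5.385
  ≈ 4.457

4.457


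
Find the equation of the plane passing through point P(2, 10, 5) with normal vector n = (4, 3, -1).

The plane through P with normal n = (a, b, c) satisfies n·(r - P) = 0,
i.e. ax + by + cz = a·x₀ + b·y₀ + c·z₀.
d = 4·2 + 3·10 + (-1)·5
  = 8 + 30 - 5
  = 33
Equation: 4x + 3y - z = 33

4x + 3y - z = 33


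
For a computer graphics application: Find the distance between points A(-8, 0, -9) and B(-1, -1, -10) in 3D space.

d = √[(x₂-x₁)² + (y₂-y₁)² + (z₂-z₁)²]
  = √[7² + (-1)² + (-1)²]
  = √[49 + 1 + 1]
  = √51
  ≈ 7.141

7.141


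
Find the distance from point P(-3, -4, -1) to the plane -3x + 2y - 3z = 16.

distance = |a·x₀ + b·y₀ + c·z₀ - d| / √(a² + b² + c²)
  = |(-3)·(-3) + 2·(-4) + (-3)·(-1) - 16| / √((-3)² + 2² + (-3)²)
  = |9 - 8 + 3 - 16| / √(9 + 4 + 9)
  = |-12| / √22
  = 12 / 4.69
  ≈ 2.558

2.558


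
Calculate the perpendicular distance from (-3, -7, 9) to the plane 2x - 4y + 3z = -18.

distance = |a·x₀ + b·y₀ + c·z₀ - d| / √(a² + b² + c²)
  = |2·(-3) + (-4)·(-7) + 3·9 - (-18)| / √(2² + (-4)² + 3²)
  = |-6 + 28 + 27 + 18| / √(4 + 16 + 9)
  = |67| / √29
  = 67 / 5.385
  ≈ 12.44

12.44


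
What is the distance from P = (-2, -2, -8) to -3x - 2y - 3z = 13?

distance = |a·x₀ + b·y₀ + c·z₀ - d| / √(a² + b² + c²)
  = |(-3)·(-2) + (-2)·(-2) + (-3)·(-8) - 13| / √((-3)² + (-2)² + (-3)²)
  = |6 + 4 + 24 - 13| / √(9 + 4 + 9)
  = |21| / √22
  = 21 / 4.69
  ≈ 4.477

4.477


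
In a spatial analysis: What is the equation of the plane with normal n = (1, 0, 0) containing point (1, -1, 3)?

The plane through P with normal n = (a, b, c) satisfies n·(r - P) = 0,
i.e. ax + by + cz = a·x₀ + b·y₀ + c·z₀.
d = 1·1 + 0·(-1) + 0·3
  = 1 + 0 + 0
  = 1
Equation: x = 1

x = 1


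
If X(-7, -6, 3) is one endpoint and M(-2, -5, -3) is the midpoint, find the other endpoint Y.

Y = 2M - X
  = (2·(-2) - (-7), 2·(-5) - (-6), 2·(-3) - 3)
  = (-4 + 7, -10 + 6, -6 - 3)
  = (3, -4, -9)

(3, -4, -9)


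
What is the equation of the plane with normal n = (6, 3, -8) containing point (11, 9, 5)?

The plane through P with normal n = (a, b, c) satisfies n·(r - P) = 0,
i.e. ax + by + cz = a·x₀ + b·y₀ + c·z₀.
d = 6·11 + 3·9 + (-8)·5
  = 66 + 27 - 40
  = 53
Equation: 6x + 3y - 8z = 53

6x + 3y - 8z = 53


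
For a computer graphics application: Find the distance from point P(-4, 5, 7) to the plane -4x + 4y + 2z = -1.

distance = |a·x₀ + b·y₀ + c·z₀ - d| / √(a² + b² + c²)
  = |(-4)·(-4) + 4·5 + 2·7 - (-1)| / √((-4)² + 4² + 2²)
  = |16 + 20 + 14 + 1| / √(16 + 16 + 4)
  = |51| / √36
  = 51 / 6
  ≈ 8.5

8.5


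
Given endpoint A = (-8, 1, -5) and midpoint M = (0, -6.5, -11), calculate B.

B = 2M - A
  = (2·0 - (-8), 2·(-6.5) - 1, 2·(-11) - (-5))
  = (0 + 8, -13 - 1, -22 + 5)
  = (8, -14, -17)

(8, -14, -17)


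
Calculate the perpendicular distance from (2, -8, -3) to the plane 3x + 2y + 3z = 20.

distance = |a·x₀ + b·y₀ + c·z₀ - d| / √(a² + b² + c²)
  = |3·2 + 2·(-8) + 3·(-3) - 20| / √(3² + 2² + 3²)
  = |6 - 16 - 9 - 20| / √(9 + 4 + 9)
  = |-39| / √22
  = 39 / 4.69
  ≈ 8.315

8.315


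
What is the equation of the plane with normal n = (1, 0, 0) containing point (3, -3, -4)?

The plane through P with normal n = (a, b, c) satisfies n·(r - P) = 0,
i.e. ax + by + cz = a·x₀ + b·y₀ + c·z₀.
d = 1·3 + 0·(-3) + 0·(-4)
  = 3 + 0 + 0
  = 3
Equation: x = 3

x = 3


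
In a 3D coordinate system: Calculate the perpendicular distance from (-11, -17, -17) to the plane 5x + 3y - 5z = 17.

distance = |a·x₀ + b·y₀ + c·z₀ - d| / √(a² + b² + c²)
  = |5·(-11) + 3·(-17) + (-5)·(-17) - 17| / √(5² + 3² + (-5)²)
  = |-55 - 51 + 85 - 17| / √(25 + 9 + 25)
  = |-38| / √59
  = 38 / 7.681
  ≈ 4.947

4.947


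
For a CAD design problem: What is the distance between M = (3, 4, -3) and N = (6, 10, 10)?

d = √[(x₂-x₁)² + (y₂-y₁)² + (z₂-z₁)²]
  = √[3² + 6² + 13²]
  = √[9 + 36 + 169]
  = √214
  ≈ 14.63

14.63


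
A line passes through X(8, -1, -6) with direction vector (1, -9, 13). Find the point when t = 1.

P(t) = X + t·d
  = (8 + 1·1, -1 + (-9)·1, -6 + 13·1)
  = (8 + 1, -1 - 9, -6 + 13)
  = (9, -10, 7)

(9, -10, 7)


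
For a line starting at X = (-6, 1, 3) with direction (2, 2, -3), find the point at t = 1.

P(t) = X + t·d
  = (-6 + 2·1, 1 + 2·1, 3 + (-3)·1)
  = (-6 + 2, 1 + 2, 3 - 3)
  = (-4, 3, 0)

(-4, 3, 0)


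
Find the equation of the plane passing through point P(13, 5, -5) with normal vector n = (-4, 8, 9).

The plane through P with normal n = (a, b, c) satisfies n·(r - P) = 0,
i.e. ax + by + cz = a·x₀ + b·y₀ + c·z₀.
d = (-4)·13 + 8·5 + 9·(-5)
  = -52 + 40 - 45
  = -57
Equation: -4x + 8y + 9z = -57

-4x + 8y + 9z = -57


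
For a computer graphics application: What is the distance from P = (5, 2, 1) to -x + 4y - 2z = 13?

distance = |a·x₀ + b·y₀ + c·z₀ - d| / √(a² + b² + c²)
  = |(-1)·5 + 4·2 + (-2)·1 - 13| / √((-1)² + 4² + (-2)²)
  = |-5 + 8 - 2 - 13| / √(1 + 16 + 4)
  = |-12| / √21
  = 12 / 4.583
  ≈ 2.619

2.619


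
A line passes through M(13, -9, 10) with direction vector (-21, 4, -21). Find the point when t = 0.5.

P(t) = M + t·d
  = (13 + (-21)·0.5, -9 + 4·0.5, 10 + (-21)·0.5)
  = (13 - 10.5, -9 + 2, 10 - 10.5)
  = (2.5, -7, -0.5)

(2.5, -7, -0.5)


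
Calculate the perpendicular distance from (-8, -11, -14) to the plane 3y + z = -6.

distance = |a·x₀ + b·y₀ + c·z₀ - d| / √(a² + b² + c²)
  = |0·(-8) + 3·(-11) + 1·(-14) - (-6)| / √(0² + 3² + 1²)
  = |0 - 33 - 14 + 6| / √(0 + 9 + 1)
  = |-41| / √10
  = 41 / 3.162
  ≈ 12.97

12.97


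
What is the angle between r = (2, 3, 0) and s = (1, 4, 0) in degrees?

r·s = 2·1 + 3·4 + 0·0 = 2 + 12 + 0 = 14
|r| = √(2² + 3² + 0²) = √13 ≈ 3.606
|s| = √(1² + 4² + 0²) = √17 ≈ 4.123
cos θ = (r·s)/(|r||s|) = 14/(3.606·4.123) ≈ 0.9417
θ = arccos(0.9417) ≈ 19.65°

19.65°


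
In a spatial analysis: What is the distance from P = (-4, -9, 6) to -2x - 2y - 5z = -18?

distance = |a·x₀ + b·y₀ + c·z₀ - d| / √(a² + b² + c²)
  = |(-2)·(-4) + (-2)·(-9) + (-5)·6 - (-18)| / √((-2)² + (-2)² + (-5)²)
  = |8 + 18 - 30 + 18| / √(4 + 4 + 25)
  = |14| / √33
  = 14 / 5.745
  ≈ 2.437

2.437


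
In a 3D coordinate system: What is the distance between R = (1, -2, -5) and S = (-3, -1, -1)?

d = √[(x₂-x₁)² + (y₂-y₁)² + (z₂-z₁)²]
  = √[(-4)² + 1² + 4²]
  = √[16 + 1 + 16]
  = √33
  ≈ 5.745

5.745


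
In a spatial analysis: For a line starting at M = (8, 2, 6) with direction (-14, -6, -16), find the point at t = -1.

P(t) = M + t·d
  = (8 + (-14)·(-1), 2 + (-6)·(-1), 6 + (-16)·(-1))
  = (8 + 14, 2 + 6, 6 + 16)
  = (22, 8, 22)

(22, 8, 22)


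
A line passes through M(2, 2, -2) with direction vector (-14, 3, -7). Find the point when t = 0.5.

P(t) = M + t·d
  = (2 + (-14)·0.5, 2 + 3·0.5, -2 + (-7)·0.5)
  = (2 - 7, 2 + 1.5, -2 - 3.5)
  = (-5, 3.5, -5.5)

(-5, 3.5, -5.5)


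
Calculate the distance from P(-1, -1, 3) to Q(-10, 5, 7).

d = √[(x₂-x₁)² + (y₂-y₁)² + (z₂-z₁)²]
  = √[(-9)² + 6² + 4²]
  = √[81 + 36 + 16]
  = √133
  ≈ 11.53

11.53


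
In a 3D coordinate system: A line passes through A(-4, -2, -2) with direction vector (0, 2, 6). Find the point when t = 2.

P(t) = A + t·d
  = (-4 + 0·2, -2 + 2·2, -2 + 6·2)
  = (-4 + 0, -2 + 4, -2 + 12)
  = (-4, 2, 10)

(-4, 2, 10)


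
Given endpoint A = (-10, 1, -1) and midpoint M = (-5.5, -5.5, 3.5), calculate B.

B = 2M - A
  = (2·(-5.5) - (-10), 2·(-5.5) - 1, 2·3.5 - (-1))
  = (-11 + 10, -11 - 1, 7 + 1)
  = (-1, -12, 8)

(-1, -12, 8)


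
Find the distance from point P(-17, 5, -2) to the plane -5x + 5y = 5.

distance = |a·x₀ + b·y₀ + c·z₀ - d| / √(a² + b² + c²)
  = |(-5)·(-17) + 5·5 + 0·(-2) - 5| / √((-5)² + 5² + 0²)
  = |85 + 25 + 0 - 5| / √(25 + 25 + 0)
  = |105| / √50
  = 105 / 7.071
  ≈ 14.85

14.85


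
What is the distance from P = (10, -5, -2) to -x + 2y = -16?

distance = |a·x₀ + b·y₀ + c·z₀ - d| / √(a² + b² + c²)
  = |(-1)·10 + 2·(-5) + 0·(-2) - (-16)| / √((-1)² + 2² + 0²)
  = |-10 - 10 + 0 + 16| / √(1 + 4 + 0)
  = |-4| / √5
  = 4 / 2.236
  ≈ 1.789

1.789


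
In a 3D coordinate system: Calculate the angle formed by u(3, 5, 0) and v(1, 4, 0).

u·v = 3·1 + 5·4 + 0·0 = 3 + 20 + 0 = 23
|u| = √(3² + 5² + 0²) = √34 ≈ 5.831
|v| = √(1² + 4² + 0²) = √17 ≈ 4.123
cos θ = (u·v)/(|u||v|) = 23/(5.831·4.123) ≈ 0.9567
θ = arccos(0.9567) ≈ 16.93°

16.93°


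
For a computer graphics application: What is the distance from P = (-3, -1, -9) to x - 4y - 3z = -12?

distance = |a·x₀ + b·y₀ + c·z₀ - d| / √(a² + b² + c²)
  = |1·(-3) + (-4)·(-1) + (-3)·(-9) - (-12)| / √(1² + (-4)² + (-3)²)
  = |-3 + 4 + 27 + 12| / √(1 + 16 + 9)
  = |40| / √26
  = 40 / 5.099
  ≈ 7.845

7.845
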